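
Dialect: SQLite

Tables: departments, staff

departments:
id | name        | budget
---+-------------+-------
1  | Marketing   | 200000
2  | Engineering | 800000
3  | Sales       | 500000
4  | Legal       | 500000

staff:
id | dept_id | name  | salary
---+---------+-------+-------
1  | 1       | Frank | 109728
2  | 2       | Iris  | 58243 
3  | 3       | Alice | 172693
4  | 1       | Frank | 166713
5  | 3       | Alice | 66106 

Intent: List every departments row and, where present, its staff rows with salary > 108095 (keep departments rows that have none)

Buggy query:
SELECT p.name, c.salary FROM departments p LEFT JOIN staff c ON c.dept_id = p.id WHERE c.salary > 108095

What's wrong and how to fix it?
Bug: Filtering c.salary in WHERE discards the NULL rows produced by LEFT JOIN, turning it into an inner join

Fix: Put 'c.salary > 108095' in the JOIN's ON clause instead of WHERE

Corrected query:
SELECT p.name, c.salary FROM departments p LEFT JOIN staff c ON c.dept_id = p.id AND c.salary > 108095

Result:
name        | salary
------------+-------
Marketing   | 109728
Marketing   | 166713
Engineering | NULL  
Sales       | 172693
Legal       | NULL  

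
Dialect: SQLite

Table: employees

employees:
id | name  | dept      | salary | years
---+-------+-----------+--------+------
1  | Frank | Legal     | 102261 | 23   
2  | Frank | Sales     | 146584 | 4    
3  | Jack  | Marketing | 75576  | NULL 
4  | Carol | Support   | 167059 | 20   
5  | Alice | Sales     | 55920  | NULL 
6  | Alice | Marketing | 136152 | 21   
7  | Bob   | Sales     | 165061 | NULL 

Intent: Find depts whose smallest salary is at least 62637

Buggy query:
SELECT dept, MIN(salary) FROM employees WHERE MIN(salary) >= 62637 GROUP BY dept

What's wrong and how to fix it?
Bug: Aggregates like MIN are computed per group after WHERE runs

Fix: Use HAVING for the per-group MIN condition

Corrected query:
SELECT dept, MIN(salary) FROM employees GROUP BY dept HAVING MIN(salary) >= 62637

Result:
dept      | MIN(salary)
----------+------------
Legal     | 102261     
Marketing | 75576      
Support   | 167059     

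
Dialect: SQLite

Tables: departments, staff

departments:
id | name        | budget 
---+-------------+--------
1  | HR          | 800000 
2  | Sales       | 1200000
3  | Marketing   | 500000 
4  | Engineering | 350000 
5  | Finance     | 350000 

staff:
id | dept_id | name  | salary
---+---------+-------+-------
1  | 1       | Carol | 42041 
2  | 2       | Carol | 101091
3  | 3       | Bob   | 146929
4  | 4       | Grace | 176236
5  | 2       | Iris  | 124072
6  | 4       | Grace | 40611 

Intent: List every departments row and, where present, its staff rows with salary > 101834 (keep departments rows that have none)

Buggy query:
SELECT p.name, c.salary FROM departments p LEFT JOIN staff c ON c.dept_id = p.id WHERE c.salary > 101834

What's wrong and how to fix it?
Bug: Filtering c.salary in WHERE discards the NULL rows produced by LEFT JOIN, turning it into an inner join

Fix: Put 'c.salary > 101834' in the JOIN's ON clause instead of WHERE

Corrected query:
SELECT p.name, c.salary FROM departments p LEFT JOIN staff c ON c.dept_id = p.id AND c.salary > 101834

Result:
name        | salary
------------+-------
HR          | NULL  
Sales       | 124072
Marketing   | 146929
Engineering | 176236
Finance     | NULL  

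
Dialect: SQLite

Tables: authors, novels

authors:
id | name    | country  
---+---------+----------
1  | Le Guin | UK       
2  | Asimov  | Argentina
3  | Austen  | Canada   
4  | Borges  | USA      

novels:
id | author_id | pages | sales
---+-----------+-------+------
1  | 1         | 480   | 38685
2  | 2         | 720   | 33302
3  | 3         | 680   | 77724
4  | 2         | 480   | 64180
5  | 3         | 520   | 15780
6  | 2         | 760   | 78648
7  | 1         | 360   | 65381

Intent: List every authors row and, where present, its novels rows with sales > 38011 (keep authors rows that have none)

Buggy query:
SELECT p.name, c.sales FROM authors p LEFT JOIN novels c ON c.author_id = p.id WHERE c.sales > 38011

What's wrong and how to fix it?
Bug: A WHERE condition on the right-hand table after LEFT JOIN drops unmatched parents

Fix: Move the right-table condition into the ON clause so unmatched parents are kept

Corrected query:
SELECT p.name, c.sales FROM authors p LEFT JOIN novels c ON c.author_id = p.id AND c.sales > 38011

Result:
name    | sales
--------+------
Le Guin | 38685
Le Guin | 65381
Asimov  | 64180
Asimov  | 78648
Austen  | 77724
Borges  | NULL 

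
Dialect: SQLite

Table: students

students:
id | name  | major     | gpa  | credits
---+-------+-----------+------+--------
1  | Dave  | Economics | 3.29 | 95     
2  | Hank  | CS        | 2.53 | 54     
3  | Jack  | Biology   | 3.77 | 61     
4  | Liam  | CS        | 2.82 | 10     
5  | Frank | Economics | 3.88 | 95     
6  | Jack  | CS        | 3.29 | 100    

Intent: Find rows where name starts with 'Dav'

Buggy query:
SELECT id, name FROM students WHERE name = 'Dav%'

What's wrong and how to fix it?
Bug: Wildcards only work with LIKE; '=' treats '%' as a literal character

Fix: Replace '=' with LIKE so 'Dav%' is treated as a pattern

Corrected query:
SELECT id, name FROM students WHERE name LIKE 'Dav%'

Result:
id | name
---+-----
1  | Dave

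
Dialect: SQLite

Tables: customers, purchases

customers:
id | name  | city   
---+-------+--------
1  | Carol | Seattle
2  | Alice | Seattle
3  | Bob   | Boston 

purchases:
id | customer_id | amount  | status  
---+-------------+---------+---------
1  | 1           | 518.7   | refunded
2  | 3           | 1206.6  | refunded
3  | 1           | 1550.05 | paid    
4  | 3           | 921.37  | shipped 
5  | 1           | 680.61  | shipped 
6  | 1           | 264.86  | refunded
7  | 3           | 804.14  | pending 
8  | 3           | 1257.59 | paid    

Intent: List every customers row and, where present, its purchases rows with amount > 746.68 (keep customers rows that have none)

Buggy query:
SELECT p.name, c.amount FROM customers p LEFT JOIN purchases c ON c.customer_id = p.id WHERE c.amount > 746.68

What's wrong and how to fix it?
Bug: Filtering c.amount in WHERE discards the NULL rows produced by LEFT JOIN, turning it into an inner join

Fix: Move the right-table condition into the ON clause so unmatched parents are kept

Corrected query:
SELECT p.name, c.amount FROM customers p LEFT JOIN purchases c ON c.customer_id = p.id AND c.amount > 746.68

Result:
name  | amount 
------+--------
Carol | 1550.05
Alice | NULL   
Bob   | 804.14 
Bob   | 921.37 
Bob   | 1206.6 
Bob   | 1257.59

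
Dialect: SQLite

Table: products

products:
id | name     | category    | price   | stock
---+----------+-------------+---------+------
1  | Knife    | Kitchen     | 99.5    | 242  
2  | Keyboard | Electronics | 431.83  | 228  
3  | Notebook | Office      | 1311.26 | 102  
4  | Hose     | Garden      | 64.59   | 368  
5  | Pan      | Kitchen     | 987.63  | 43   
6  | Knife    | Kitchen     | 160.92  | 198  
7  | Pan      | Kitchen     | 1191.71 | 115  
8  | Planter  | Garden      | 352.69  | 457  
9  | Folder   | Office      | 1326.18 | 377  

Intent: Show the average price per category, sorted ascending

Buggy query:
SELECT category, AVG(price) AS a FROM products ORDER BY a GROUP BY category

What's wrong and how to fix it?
Bug: GROUP BY must precede ORDER BY

Fix: Move ORDER BY to the end, after GROUP BY

Corrected query:
SELECT category, AVG(price) AS a FROM products GROUP BY category ORDER BY a

Result:
category    | a      
------------+--------
Garden      | 208.64 
Electronics | 431.83 
Kitchen     | 609.94 
Office      | 1318.72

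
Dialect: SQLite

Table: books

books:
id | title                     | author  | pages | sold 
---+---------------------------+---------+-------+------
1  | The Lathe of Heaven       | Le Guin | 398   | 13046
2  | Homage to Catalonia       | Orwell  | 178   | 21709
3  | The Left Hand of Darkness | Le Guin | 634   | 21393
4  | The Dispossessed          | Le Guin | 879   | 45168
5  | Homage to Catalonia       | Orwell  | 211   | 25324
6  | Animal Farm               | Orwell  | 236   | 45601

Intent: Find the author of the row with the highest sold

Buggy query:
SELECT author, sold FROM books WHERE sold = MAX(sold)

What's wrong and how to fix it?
Bug: WHERE is evaluated per row; an aggregate over the whole table isn't defined there

Fix: Use a subquery: WHERE sold = (SELECT MAX(sold) FROM books)

Corrected query:
SELECT author, sold FROM books WHERE sold = (SELECT MAX(sold) FROM books)

Result:
author | sold 
-------+------
Orwell | 45601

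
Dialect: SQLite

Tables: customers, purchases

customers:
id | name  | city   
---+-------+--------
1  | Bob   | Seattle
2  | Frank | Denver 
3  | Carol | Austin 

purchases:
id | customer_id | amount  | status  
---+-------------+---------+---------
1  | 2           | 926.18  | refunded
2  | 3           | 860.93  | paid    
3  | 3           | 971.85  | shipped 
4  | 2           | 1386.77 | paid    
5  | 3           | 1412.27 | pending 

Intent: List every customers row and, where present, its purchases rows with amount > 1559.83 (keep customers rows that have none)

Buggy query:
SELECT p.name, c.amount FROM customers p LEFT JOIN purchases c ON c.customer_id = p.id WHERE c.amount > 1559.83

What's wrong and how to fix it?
Bug: A WHERE condition on the right-hand table after LEFT JOIN drops unmatched parents

Fix: Put 'c.amount > 1559.83' in the JOIN's ON clause instead of WHERE

Corrected query:
SELECT p.name, c.amount FROM customers p LEFT JOIN purchases c ON c.customer_id = p.id AND c.amount > 1559.83

Result:
name  | amount
------+-------
Bob   | NULL  
Frank | NULL  
Carol | NULL  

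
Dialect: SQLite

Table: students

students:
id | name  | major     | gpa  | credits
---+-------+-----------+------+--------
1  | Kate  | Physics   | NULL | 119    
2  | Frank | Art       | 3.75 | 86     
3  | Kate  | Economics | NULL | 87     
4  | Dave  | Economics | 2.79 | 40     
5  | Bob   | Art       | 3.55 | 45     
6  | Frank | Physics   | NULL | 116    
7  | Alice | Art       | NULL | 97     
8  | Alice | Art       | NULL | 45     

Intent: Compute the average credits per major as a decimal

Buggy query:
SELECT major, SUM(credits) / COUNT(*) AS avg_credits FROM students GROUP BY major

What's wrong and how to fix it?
Bug: SUM(credits) and COUNT(*) are both integers; the division truncates the fractional part

Fix: Cast one side to REAL so the division keeps the fractional part

Corrected query:
SELECT major, SUM(credits) * 1.0 / COUNT(*) AS avg_credits FROM students GROUP BY major

Result:
major     | avg_credits
----------+------------
Art       | 68.25      
Economics | 63.5       
Physics   | 117.5      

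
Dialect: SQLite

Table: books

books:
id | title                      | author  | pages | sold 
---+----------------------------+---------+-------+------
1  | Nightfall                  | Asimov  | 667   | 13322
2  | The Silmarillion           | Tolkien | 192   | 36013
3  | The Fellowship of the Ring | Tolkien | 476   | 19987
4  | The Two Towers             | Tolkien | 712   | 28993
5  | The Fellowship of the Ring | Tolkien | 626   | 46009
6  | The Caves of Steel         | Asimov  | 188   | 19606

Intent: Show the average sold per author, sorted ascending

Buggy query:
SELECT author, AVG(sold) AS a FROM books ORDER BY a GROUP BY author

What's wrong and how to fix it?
Bug: ORDER BY appears before GROUP BY; SQL clause order requires GROUP BY first

Fix: Move ORDER BY to the end, after GROUP BY

Corrected query:
SELECT author, AVG(sold) AS a FROM books GROUP BY author ORDER BY a

Result:
author  | a      
--------+--------
Asimov  | 16464  
Tolkien | 32750.5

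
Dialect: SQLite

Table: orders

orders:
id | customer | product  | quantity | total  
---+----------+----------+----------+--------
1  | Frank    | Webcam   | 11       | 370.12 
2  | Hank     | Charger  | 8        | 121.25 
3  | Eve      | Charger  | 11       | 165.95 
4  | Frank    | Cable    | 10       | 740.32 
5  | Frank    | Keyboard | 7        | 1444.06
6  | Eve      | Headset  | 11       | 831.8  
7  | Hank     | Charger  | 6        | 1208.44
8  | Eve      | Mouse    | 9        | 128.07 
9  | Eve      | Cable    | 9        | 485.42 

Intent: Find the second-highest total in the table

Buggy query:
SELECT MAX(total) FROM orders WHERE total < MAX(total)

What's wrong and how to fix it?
Bug: MAX(total) on the right of the comparison is an aggregate-in-WHERE error

Fix: Compute the overall MAX in a subquery, then take MAX of rows below it

Corrected query:
SELECT MAX(total) FROM orders WHERE total < (SELECT MAX(total) FROM orders)

Result:
MAX(total)
----------
1208.44   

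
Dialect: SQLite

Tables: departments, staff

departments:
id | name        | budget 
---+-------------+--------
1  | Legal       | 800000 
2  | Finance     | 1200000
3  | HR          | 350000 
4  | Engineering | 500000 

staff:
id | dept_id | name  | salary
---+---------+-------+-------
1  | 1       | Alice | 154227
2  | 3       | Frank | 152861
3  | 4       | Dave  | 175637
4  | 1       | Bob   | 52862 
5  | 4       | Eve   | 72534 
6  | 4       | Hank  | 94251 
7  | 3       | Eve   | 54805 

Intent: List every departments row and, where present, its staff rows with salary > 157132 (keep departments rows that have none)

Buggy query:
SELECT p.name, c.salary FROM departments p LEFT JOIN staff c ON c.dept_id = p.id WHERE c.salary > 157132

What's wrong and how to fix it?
Bug: Filtering c.salary in WHERE discards the NULL rows produced by LEFT JOIN, turning it into an inner join

Fix: Put 'c.salary > 157132' in the JOIN's ON clause instead of WHERE

Corrected query:
SELECT p.name, c.salary FROM departments p LEFT JOIN staff c ON c.dept_id = p.id AND c.salary > 157132

Result:
name        | salary
------------+-------
Legal       | NULL  
Finance     | NULL  
HR          | NULL  
Engineering | 175637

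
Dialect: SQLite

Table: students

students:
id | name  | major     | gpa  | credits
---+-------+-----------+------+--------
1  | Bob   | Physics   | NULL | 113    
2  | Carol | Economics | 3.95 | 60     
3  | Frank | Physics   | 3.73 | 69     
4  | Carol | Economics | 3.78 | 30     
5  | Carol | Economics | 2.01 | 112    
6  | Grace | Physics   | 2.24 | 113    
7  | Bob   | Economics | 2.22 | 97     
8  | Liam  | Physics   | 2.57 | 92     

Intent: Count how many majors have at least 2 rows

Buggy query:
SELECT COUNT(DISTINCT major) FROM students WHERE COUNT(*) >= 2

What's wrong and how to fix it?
Bug: COUNT(*) cannot appear in WHERE; the per-group count doesn't exist yet

Fix: Group first with HAVING COUNT(*) >= 2, then COUNT the resulting groups

Corrected query:
SELECT COUNT(*) FROM (SELECT major FROM students GROUP BY major HAVING COUNT(*) >= 2)

Result:
COUNT(*)
--------
2       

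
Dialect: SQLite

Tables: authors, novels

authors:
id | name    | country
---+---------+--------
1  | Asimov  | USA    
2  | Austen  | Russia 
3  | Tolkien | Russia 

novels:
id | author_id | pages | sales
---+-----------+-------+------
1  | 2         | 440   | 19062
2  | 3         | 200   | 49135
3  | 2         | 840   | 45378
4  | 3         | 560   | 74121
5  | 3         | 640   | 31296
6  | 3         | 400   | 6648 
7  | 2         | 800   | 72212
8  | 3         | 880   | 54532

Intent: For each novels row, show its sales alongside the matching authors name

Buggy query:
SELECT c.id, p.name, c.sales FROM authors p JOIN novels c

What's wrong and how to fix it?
Bug: JOIN with no ON clause produces a cartesian product; every novels row pairs with every authors row

Fix: Add ON c.author_id = p.id to the JOIN

Corrected query:
SELECT c.id, p.name, c.sales FROM authors p JOIN novels c ON c.author_id = p.id

Result:
id | name    | sales
---+---------+------
1  | Austen  | 19062
2  | Tolkien | 49135
3  | Austen  | 45378
4  | Tolkien | 74121
5  | Tolkien | 31296
6  | Tolkien | 6648 
7  | Austen  | 72212
8  | Tolkien | 54532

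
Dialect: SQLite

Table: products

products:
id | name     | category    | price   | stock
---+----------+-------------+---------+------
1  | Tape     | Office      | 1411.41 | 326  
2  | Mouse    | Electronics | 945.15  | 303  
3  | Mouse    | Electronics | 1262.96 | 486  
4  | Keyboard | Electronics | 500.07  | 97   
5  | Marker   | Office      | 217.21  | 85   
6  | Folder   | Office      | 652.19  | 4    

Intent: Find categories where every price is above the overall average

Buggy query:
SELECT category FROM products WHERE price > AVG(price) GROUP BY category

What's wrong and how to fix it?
Bug: WHERE evaluates per row before aggregation, so AVG() is unavailable

Fix: Use a subquery for AVG and a HAVING MIN(...) filter so the condition holds for every row in the group

Corrected query:
SELECT category FROM products GROUP BY category HAVING MIN(price) > (SELECT AVG(price) FROM products)

Result:
(no rows)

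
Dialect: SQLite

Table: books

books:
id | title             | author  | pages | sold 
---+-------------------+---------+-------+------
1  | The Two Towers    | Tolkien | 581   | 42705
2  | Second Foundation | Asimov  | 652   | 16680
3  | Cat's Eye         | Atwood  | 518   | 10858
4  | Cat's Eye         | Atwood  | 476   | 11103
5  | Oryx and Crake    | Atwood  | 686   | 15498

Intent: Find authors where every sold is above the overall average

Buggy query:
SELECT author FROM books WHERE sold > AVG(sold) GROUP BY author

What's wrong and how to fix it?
Bug: AVG() is an aggregate; it can't sit directly in WHERE

Fix: Compute the overall average in a scalar subquery and compare each group's MIN against it in HAVING

Corrected query:
SELECT author FROM books GROUP BY author HAVING MIN(sold) > (SELECT AVG(sold) FROM books)

Result:
author 
-------
Tolkien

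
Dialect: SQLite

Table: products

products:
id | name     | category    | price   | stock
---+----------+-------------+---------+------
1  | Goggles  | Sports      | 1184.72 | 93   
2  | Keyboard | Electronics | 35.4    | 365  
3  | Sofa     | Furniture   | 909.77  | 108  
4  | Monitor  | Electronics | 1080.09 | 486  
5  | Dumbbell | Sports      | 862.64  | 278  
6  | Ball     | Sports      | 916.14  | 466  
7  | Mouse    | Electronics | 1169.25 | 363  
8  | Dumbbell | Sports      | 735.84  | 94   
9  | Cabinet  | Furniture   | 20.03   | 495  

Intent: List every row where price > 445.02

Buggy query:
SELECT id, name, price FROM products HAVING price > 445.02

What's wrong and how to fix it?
Bug: This is a non-aggregate query (no GROUP BY, no aggregates), so in SQLite the HAVING clause is invalid here; a row-level condition belongs in WHERE

Fix: Replace HAVING with WHERE since the condition applies to individual rows

Corrected query:
SELECT id, name, price FROM products WHERE price > 445.02

Result:
id | name     | price  
---+----------+--------
1  | Goggles  | 1184.72
3  | Sofa     | 909.77 
4  | Monitor  | 1080.09
5  | Dumbbell | 862.64 
6  | Ball     | 916.14 
7  | Mouse    | 1169.25
8  | Dumbbell | 735.84 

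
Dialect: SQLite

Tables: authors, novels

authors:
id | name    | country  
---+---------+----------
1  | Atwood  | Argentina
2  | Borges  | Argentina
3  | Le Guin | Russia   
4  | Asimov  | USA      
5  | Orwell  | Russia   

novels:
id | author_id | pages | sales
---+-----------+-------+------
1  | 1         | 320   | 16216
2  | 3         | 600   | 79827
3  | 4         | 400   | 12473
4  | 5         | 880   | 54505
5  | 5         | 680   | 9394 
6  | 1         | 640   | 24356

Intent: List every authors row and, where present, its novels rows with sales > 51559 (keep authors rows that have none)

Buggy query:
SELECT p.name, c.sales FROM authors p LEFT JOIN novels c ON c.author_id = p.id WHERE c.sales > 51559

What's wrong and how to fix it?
Bug: A WHERE condition on the right-hand table after LEFT JOIN drops unmatched parents

Fix: Move the right-table condition into the ON clause so unmatched parents are kept

Corrected query:
SELECT p.name, c.sales FROM authors p LEFT JOIN novels c ON c.author_id = p.id AND c.sales > 51559

Result:
name    | sales
--------+------
Atwood  | NULL 
Borges  | NULL 
Le Guin | 79827
Asimov  | NULL 
Orwell  | 54505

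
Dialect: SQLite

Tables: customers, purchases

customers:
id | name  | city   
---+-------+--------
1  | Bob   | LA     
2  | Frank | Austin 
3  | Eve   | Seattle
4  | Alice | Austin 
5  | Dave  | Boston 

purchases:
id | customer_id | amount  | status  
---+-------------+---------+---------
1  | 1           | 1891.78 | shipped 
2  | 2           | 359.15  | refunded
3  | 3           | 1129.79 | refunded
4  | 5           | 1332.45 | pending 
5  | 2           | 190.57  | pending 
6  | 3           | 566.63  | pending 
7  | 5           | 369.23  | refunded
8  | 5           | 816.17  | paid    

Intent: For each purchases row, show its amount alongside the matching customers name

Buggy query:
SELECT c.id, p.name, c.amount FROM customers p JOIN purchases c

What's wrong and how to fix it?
Bug: JOIN with no ON clause produces a cartesian product; every purchases row pairs with every customers row

Fix: Specify the join condition linking the foreign key to the parent id

Corrected query:
SELECT c.id, p.name, c.amount FROM customers p JOIN purchases c ON c.customer_id = p.id

Result:
id | name  | amount 
---+-------+--------
1  | Bob   | 1891.78
2  | Frank | 359.15 
3  | Eve   | 1129.79
4  | Dave  | 1332.45
5  | Frank | 190.57 
6  | Eve   | 566.63 
7  | Dave  | 369.23 
8  | Dave  | 816.17 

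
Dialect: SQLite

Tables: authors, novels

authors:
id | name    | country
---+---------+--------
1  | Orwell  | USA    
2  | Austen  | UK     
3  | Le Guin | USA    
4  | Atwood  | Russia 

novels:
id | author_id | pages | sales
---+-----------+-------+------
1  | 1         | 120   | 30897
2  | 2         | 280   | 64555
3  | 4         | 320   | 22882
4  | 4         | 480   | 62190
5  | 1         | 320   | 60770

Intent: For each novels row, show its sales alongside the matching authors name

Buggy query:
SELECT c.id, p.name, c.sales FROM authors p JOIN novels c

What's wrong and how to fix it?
Bug: JOIN with no ON clause produces a cartesian product; every novels row pairs with every authors row

Fix: Add ON c.author_id = p.id to the JOIN

Corrected query:
SELECT c.id, p.name, c.sales FROM authors p JOIN novels c ON c.author_id = p.id

Result:
id | name   | sales
---+--------+------
1  | Orwell | 30897
2  | Austen | 64555
3  | Atwood | 22882
4  | Atwood | 62190
5  | Orwell | 60770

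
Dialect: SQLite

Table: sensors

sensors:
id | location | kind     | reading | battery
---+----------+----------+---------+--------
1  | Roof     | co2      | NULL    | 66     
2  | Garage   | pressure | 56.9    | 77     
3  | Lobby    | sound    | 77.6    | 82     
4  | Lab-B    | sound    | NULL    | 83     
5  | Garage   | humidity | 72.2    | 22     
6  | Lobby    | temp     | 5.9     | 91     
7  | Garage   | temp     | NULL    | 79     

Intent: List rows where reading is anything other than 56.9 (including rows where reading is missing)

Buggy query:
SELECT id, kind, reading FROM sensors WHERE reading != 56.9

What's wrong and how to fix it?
Bug: 'reading != 56.9' is unknown when reading is NULL, so NULL rows are silently excluded

Fix: Handle NULL separately with IS NULL alongside the inequality

Corrected query:
SELECT id, kind, reading FROM sensors WHERE reading != 56.9 OR reading IS NULL

Result:
id | kind     | reading
---+----------+--------
1  | co2      | NULL   
3  | sound    | 77.6   
4  | sound    | NULL   
5  | humidity | 72.2   
6  | temp     | 5.9    
7  | temp     | NULL   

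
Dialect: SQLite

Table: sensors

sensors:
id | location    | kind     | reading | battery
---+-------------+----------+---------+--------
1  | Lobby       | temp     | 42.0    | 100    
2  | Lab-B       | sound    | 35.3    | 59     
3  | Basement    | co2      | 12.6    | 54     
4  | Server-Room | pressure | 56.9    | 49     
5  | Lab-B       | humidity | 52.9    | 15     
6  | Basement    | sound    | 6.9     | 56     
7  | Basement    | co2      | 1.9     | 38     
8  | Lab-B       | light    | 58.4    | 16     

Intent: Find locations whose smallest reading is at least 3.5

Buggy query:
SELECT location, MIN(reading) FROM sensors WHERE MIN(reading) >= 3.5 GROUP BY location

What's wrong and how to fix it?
Bug: MIN() in WHERE is a misuse of aggregate

Fix: Use HAVING for the per-group MIN condition

Corrected query:
SELECT location, MIN(reading) FROM sensors GROUP BY location HAVING MIN(reading) >= 3.5

Result:
location    | MIN(reading)
------------+-------------
Lab-B       | 35.3        
Lobby       | 42          
Server-Room | 56.9        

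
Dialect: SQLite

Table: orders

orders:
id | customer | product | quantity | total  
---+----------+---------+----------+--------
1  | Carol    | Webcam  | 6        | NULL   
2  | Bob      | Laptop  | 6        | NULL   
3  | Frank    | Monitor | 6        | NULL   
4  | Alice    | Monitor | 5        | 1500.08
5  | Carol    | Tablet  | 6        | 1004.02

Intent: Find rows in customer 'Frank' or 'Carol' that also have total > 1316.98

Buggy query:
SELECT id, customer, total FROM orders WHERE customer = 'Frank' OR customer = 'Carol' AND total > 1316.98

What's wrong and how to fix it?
Bug: Without parentheses, AND is evaluated before OR, so the total filter only applies to the 'Carol' branch

Fix: Group the OR with parentheses (or use IN), then AND the threshold

Corrected query:
SELECT id, customer, total FROM orders WHERE (customer = 'Frank' OR customer = 'Carol') AND total > 1316.98

Result:
(no rows)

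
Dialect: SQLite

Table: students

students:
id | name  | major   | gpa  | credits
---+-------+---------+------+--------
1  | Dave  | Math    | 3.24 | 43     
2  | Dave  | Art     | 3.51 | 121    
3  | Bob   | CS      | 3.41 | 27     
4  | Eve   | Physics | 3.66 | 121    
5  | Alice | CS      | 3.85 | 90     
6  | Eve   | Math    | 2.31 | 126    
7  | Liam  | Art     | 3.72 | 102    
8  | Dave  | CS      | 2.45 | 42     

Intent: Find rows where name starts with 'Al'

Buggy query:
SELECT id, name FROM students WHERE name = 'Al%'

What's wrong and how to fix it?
Bug: '=' compares the literal string including the % character; pattern matching needs LIKE

Fix: Replace '=' with LIKE so 'Al%' is treated as a pattern

Corrected query:
SELECT id, name FROM students WHERE name LIKE 'Al%'

Result:
id | name 
---+------
5  | Alice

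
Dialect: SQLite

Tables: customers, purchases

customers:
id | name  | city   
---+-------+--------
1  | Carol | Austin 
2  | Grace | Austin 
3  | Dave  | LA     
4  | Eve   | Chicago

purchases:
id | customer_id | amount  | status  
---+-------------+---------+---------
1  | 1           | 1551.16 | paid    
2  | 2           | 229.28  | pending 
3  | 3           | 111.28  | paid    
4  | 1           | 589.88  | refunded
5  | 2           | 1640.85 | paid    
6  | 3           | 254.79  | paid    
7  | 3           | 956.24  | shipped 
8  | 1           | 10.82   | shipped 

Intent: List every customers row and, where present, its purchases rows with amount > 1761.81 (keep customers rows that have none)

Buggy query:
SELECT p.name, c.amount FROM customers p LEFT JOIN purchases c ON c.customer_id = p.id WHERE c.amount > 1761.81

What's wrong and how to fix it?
Bug: Filtering c.amount in WHERE discards the NULL rows produced by LEFT JOIN, turning it into an inner join

Fix: Move the right-table condition into the ON clause so unmatched parents are kept

Corrected query:
SELECT p.name, c.amount FROM customers p LEFT JOIN purchases c ON c.customer_id = p.id AND c.amount > 1761.81

Result:
name  | amount
------+-------
Carol | NULL  
Grace | NULL  
Dave  | NULL  
Eve   | NULL  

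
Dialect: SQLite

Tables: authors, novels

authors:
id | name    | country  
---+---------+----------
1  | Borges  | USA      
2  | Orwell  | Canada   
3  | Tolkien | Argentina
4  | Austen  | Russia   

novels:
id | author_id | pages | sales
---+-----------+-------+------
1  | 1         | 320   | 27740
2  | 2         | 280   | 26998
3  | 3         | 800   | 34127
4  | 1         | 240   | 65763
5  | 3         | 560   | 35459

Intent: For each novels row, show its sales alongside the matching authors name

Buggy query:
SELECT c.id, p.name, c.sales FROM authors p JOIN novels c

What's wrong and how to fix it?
Bug: JOIN with no ON clause produces a cartesian product; every novels row pairs with every authors row

Fix: Add ON c.author_id = p.id to the JOIN

Corrected query:
SELECT c.id, p.name, c.sales FROM authors p JOIN novels c ON c.author_id = p.id

Result:
id | name    | sales
---+---------+------
1  | Borges  | 27740
2  | Orwell  | 26998
3  | Tolkien | 34127
4  | Borges  | 65763
5  | Tolkien | 35459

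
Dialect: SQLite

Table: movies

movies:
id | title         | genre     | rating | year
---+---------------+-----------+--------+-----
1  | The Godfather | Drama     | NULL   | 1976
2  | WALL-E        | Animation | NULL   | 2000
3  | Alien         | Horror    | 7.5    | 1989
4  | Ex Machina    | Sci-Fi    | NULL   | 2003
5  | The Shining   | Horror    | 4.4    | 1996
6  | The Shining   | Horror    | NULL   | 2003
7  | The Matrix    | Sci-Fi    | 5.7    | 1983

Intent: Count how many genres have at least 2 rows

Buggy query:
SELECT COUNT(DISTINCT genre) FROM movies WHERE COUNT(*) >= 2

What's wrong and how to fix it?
Bug: COUNT(*) cannot appear in WHERE; the per-group count doesn't exist yet

Fix: Group first with HAVING COUNT(*) >= 2, then COUNT the resulting groups

Corrected query:
SELECT COUNT(*) FROM (SELECT genre FROM movies GROUP BY genre HAVING COUNT(*) >= 2)

Result:
COUNT(*)
--------
2       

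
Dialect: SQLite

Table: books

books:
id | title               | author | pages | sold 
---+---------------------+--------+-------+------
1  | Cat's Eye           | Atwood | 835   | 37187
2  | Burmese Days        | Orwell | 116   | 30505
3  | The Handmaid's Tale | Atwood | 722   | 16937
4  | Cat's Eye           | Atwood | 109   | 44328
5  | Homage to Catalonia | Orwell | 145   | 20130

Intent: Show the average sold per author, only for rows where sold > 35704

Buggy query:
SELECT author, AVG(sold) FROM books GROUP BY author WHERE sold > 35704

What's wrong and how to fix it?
Bug: Row-level WHERE must come before GROUP BY in the clause order

Fix: Place WHERE between FROM and GROUP BY

Corrected query:
SELECT author, AVG(sold) FROM books WHERE sold > 35704 GROUP BY author

Result:
author | AVG(sold)
-------+----------
Atwood | 40757.5  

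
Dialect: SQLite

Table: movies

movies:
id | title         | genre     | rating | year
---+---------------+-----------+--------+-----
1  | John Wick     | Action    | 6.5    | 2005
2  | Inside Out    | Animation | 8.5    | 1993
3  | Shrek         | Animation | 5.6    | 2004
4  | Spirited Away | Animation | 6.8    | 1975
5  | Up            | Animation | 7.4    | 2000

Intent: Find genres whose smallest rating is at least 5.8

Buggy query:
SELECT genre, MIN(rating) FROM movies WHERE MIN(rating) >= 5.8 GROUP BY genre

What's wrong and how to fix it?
Bug: MIN() in WHERE is a misuse of aggregate

Fix: Replace WHERE with HAVING after the GROUP BY

Corrected query:
SELECT genre, MIN(rating) FROM movies GROUP BY genre HAVING MIN(rating) >= 5.8

Result:
genre  | MIN(rating)
-------+------------
Action | 6.5        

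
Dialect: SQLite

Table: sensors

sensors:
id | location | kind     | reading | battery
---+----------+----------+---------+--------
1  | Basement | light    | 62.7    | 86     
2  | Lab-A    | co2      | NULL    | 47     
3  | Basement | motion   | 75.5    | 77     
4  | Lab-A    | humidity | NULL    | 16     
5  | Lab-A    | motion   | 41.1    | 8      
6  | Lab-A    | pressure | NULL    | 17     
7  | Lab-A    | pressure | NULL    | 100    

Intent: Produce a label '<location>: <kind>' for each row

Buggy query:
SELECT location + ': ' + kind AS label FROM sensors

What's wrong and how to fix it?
Bug: SQLite uses || for string concatenation; + coerces text to numbers (yielding 0)

Fix: Use the || operator for string concatenation

Corrected query:
SELECT location || ': ' || kind AS label FROM sensors

Result:
label           
----------------
Basement: light 
Lab-A: co2      
Basement: motion
Lab-A: humidity 
Lab-A: motion   
Lab-A: pressure 
Lab-A: pressure 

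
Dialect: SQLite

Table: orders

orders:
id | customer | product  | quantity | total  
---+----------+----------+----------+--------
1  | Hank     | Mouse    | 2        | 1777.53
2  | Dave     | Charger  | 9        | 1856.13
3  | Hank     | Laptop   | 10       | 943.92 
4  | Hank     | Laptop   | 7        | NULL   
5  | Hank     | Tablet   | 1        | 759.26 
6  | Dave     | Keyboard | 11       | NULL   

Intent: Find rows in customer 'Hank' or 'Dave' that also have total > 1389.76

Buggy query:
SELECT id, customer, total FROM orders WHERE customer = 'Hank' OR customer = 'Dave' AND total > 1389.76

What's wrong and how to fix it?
Bug: Without parentheses, AND is evaluated before OR, so the total filter only applies to the 'Dave' branch

Fix: Group the OR with parentheses (or use IN), then AND the threshold

Corrected query:
SELECT id, customer, total FROM orders WHERE (customer = 'Hank' OR customer = 'Dave') AND total > 1389.76

Result:
id | customer | total  
---+----------+--------
1  | Hank     | 1777.53
2  | Dave     | 1856.13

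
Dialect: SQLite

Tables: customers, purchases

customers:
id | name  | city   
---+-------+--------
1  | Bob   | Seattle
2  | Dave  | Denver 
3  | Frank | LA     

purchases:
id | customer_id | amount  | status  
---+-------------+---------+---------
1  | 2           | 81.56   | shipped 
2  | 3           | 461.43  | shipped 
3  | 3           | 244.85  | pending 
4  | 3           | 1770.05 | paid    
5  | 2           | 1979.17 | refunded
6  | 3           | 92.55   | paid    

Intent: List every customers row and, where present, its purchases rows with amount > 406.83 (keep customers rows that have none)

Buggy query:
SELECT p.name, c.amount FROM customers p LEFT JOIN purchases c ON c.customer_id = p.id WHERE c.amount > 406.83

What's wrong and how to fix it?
Bug: Filtering c.amount in WHERE discards the NULL rows produced by LEFT JOIN, turning it into an inner join

Fix: Put 'c.amount > 406.83' in the JOIN's ON clause instead of WHERE

Corrected query:
SELECT p.name, c.amount FROM customers p LEFT JOIN purchases c ON c.customer_id = p.id AND c.amount > 406.83

Result:
name  | amount 
------+--------
Bob   | NULL   
Dave  | 1979.17
Frank | 461.43 
Frank | 1770.05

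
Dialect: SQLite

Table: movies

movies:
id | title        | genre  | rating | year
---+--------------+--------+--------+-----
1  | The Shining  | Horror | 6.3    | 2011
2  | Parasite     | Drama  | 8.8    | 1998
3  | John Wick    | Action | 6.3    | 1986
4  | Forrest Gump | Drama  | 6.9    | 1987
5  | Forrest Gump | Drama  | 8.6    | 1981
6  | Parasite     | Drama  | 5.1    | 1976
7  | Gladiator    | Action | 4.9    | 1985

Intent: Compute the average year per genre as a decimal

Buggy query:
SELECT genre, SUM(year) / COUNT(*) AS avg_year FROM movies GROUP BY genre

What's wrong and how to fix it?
Bug: SUM(year) and COUNT(*) are both integers; the division truncates the fractional part

Fix: Cast one side to REAL so the division keeps the fractional part

Corrected query:
SELECT genre, SUM(year) * 1.0 / COUNT(*) AS avg_year FROM movies GROUP BY genre

Result:
genre  | avg_year
-------+---------
Action | 1985.5  
Drama  | 1985.5  
Horror | 2011    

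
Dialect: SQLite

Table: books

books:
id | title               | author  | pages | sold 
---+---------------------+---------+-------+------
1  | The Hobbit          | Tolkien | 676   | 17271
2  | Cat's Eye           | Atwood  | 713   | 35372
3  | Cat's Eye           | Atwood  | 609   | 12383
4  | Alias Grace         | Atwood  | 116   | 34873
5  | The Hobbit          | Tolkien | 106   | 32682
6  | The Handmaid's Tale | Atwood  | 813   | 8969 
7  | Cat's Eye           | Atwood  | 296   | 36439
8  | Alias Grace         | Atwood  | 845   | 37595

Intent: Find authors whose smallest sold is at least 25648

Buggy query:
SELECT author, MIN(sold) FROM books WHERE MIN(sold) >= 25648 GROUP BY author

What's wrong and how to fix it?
Bug: Aggregates like MIN are computed per group after WHERE runs

Fix: Use HAVING for the per-group MIN condition

Corrected query:
SELECT author, MIN(sold) FROM books GROUP BY author HAVING MIN(sold) >= 25648

Result:
(no rows)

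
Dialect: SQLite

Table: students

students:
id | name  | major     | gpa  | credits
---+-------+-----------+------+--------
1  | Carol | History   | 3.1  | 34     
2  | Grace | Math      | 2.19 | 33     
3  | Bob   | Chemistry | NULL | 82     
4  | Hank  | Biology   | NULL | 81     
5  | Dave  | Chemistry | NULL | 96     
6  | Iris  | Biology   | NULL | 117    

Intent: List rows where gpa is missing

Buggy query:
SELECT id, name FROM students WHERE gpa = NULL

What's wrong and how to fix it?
Bug: '= NULL' is always unknown in SQL three-valued logic, so no rows match

Fix: Replace '= NULL' with 'IS NULL'

Corrected query:
SELECT id, name FROM students WHERE gpa IS NULL

Result:
id | name
---+-----
3  | Bob 
4  | Hank
5  | Dave
6  | Iris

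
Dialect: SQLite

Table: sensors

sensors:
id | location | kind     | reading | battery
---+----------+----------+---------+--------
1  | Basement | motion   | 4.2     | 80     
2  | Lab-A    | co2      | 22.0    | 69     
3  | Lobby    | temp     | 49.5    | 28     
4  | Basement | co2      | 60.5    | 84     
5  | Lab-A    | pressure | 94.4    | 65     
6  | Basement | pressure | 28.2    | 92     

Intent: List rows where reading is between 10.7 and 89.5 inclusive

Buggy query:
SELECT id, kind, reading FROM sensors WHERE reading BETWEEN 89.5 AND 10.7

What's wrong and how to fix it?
Bug: The bounds are reversed; BETWEEN a AND b requires a <= b to match anything

Fix: Swap the bounds so the smaller value comes first

Corrected query:
SELECT id, kind, reading FROM sensors WHERE reading BETWEEN 10.7 AND 89.5

Result:
id | kind     | reading
---+----------+--------
2  | co2      | 22     
3  | temp     | 49.5   
4  | co2      | 60.5   
6  | pressure | 28.2   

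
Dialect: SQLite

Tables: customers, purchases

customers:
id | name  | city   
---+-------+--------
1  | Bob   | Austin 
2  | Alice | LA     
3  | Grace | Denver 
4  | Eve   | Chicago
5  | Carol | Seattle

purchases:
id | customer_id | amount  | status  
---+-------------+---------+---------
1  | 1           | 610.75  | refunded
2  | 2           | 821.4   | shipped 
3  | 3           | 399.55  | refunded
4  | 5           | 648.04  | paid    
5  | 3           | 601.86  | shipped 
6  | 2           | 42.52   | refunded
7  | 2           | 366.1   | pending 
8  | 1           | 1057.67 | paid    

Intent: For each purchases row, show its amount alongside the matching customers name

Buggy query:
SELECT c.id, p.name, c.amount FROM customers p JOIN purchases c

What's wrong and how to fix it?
Bug: JOIN with no ON clause produces a cartesian product; every purchases row pairs with every customers row

Fix: Add ON c.customer_id = p.id to the JOIN

Corrected query:
SELECT c.id, p.name, c.amount FROM customers p JOIN purchases c ON c.customer_id = p.id

Result:
id | name  | amount 
---+-------+--------
1  | Bob   | 610.75 
2  | Alice | 821.4  
3  | Grace | 399.55 
4  | Carol | 648.04 
5  | Grace | 601.86 
6  | Alice | 42.52  
7  | Alice | 366.1  
8  | Bob   | 1057.67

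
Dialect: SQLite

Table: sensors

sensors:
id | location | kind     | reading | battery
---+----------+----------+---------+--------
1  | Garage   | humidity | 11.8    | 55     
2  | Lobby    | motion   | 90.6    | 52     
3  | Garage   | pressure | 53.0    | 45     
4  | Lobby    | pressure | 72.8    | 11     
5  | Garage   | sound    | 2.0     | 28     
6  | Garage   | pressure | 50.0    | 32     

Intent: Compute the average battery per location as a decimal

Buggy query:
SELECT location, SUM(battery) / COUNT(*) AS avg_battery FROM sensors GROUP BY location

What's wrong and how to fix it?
Bug: Both operands are integers, so '/' performs integer division and truncates

Fix: Cast one side to REAL so the division keeps the fractional part

Corrected query:
SELECT location, SUM(battery) * 1.0 / COUNT(*) AS avg_battery FROM sensors GROUP BY location

Result:
location | avg_battery
---------+------------
Garage   | 40         
Lobby    | 31.5       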